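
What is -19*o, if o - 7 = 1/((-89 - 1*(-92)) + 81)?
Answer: -11191/84 ≈ -133.23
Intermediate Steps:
o = 589/84 (o = 7 + 1/((-89 - 1*(-92)) + 81) = 7 + 1/((-89 + 92) + 81) = 7 + 1/(3 + 81) = 7 + 1/84 = 589/84 ≈ 7.0119)
-19*o = -19*589/84 = -11191/84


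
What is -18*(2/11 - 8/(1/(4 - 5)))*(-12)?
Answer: 19440/11 ≈ 1767.3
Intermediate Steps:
-18*(2/11 - 8/(1/(4 - 5)))*(-12) = -18*(2*(1/11) - 8/(1/(-1)))*(-12) = -18*(2/11 - 8/(-1))*(-12) = -18*(2/11 - 8*(-1))*(-12) = -18*(2/11 + 8)*(-12) = -18*90/11*(-12) = -1620/11*(-12) = 19440/11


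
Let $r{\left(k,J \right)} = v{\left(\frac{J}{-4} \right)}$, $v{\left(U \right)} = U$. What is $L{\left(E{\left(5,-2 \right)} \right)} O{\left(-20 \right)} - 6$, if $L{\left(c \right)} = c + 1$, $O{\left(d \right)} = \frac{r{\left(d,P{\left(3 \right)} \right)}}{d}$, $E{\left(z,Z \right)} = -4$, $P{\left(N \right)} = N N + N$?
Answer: $- \frac{129}{20} \approx -6.45$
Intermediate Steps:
$P{\left(N \right)} = N + N^{2}$ ($P{\left(N \right)} = N^{2} + N = N + N^{2}$)
$r{\left(k,J \right)} = - \frac{J}{4}$ ($r{\left(k,J \right)} = \frac{J}{-4} = J \left(- \frac{1}{4}\right) = - \frac{J}{4}$)
$O{\left(d \right)} = - \frac{3}{d}$ ($O{\left(d \right)} = \frac{\left(- \frac{1}{4}\right) 3 \left(1 + 3\right)}{d} = \frac{\left(- \frac{1}{4}\right) 3 \cdot 4}{d} = \frac{\left(- \frac{1}{4}\right) 12}{d} = - \frac{3}{d}$)
$L{\left(c \right)} = 1 + c$
$L{\left(E{\left(5,-2 \right)} \right)} O{\left(-20 \right)} - 6 = \left(1 - 4\right) \left(- \frac{3}{-20}\right) - 6 = - 3 \left(\left(-3\right) \left(- \frac{1}{20}\right)\right) - 6 = \left(-3\right) \frac{3}{20} - 6 = - \frac{9}{20} - 6 = - \frac{129}{20}$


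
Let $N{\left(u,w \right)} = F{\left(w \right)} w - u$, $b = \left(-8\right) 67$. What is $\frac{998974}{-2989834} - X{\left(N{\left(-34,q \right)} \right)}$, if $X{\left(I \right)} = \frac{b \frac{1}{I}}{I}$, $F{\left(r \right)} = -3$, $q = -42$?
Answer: $- \frac{1498198961}{4783734400} \approx -0.31319$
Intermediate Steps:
$b = -536$
$N{\left(u,w \right)} = - u - 3 w$ ($N{\left(u,w \right)} = - 3 w - u = - u - 3 w$)
$X{\left(I \right)} = - \frac{536}{I^{2}}$ ($X{\left(I \right)} = \frac{\left(-536\right) \frac{1}{I}}{I} = - \frac{536}{I^{2}}$)
$\frac{998974}{-2989834} - X{\left(N{\left(-34,q \right)} \right)} = \frac{998974}{-2989834} - - \frac{536}{\left(\left(-1\right) \left(-34\right) - -126\right)^{2}} = 998974 \left(- \frac{1}{2989834}\right) - - \frac{536}{\left(34 + 126\right)^{2}} = - \frac{499487}{1494917} - - \frac{536}{25600} = - \frac{499487}{1494917} - \left(-536\right) \frac{1}{25600} = - \frac{499487}{1494917} - - \frac{67}{3200} = - \frac{499487}{1494917} + \frac{67}{3200} = - \frac{1498198961}{4783734400}$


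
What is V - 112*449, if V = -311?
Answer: -50599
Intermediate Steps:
V - 112*449 = -311 - 112*449 = -311 - 50288 = -50599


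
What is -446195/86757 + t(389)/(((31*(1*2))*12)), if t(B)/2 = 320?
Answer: -11518525/2689467 ≈ -4.2828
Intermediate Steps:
t(B) = 640 (t(B) = 2*320 = 640)
-446195/86757 + t(389)/(((31*(1*2))*12)) = -446195/86757 + 640/(((31*(1*2))*12)) = -446195*1/86757 + 640/(((31*2)*12)) = -446195/86757 + 640/((62*12)) = -446195/86757 + 640/744 = -446195/86757 + 640*(1/744) = -446195/86757 + 80/93 = -11518525/2689467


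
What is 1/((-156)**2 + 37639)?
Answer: 1/61975 ≈ 1.6136e-5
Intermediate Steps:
1/((-156)**2 + 37639) = 1/(24336 + 37639) = 1/61975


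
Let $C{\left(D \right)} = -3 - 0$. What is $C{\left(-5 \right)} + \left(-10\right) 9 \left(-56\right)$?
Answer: $5037$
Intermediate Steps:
$C{\left(D \right)} = -3$ ($C{\left(D \right)} = -3 + 0 = -3$)
$C{\left(-5 \right)} + \left(-10\right) 9 \left(-56\right) = -3 + \left(-10\right) 9 \left(-56\right) = -3 - -5040 = -3 + 5040 = 5037$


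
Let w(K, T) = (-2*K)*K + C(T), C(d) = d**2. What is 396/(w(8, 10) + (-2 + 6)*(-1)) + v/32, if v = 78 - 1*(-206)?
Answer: -7/2 ≈ -3.5000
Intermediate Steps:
v = 284 (v = 78 + 206 = 284)
w(K, T) = T**2 - 2*K**2 (w(K, T) = (-2*K)*K + T**2 = -2*K**2 + T**2 = T**2 - 2*K**2)
396/(w(8, 10) + (-2 + 6)*(-1)) + v/32 = 396/((10**2 - 2*8**2) + (-2 + 6)*(-1)) + 284/32 = 396/((100 - 2*64) + 4*(-1)) + 284*(1/32) = 396/((100 - 128) - 4) + 71/8 = 396/(-28 - 4) + 71/8 = 396/(-32) + 71/8 = 396*(-1/32) + 71/8 = -99/8 + 71/8 = -7/2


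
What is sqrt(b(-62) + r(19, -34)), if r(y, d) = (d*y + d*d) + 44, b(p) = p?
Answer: 2*sqrt(123) ≈ 22.181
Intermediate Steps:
r(y, d) = 44 + d**2 + d*y (r(y, d) = (d*y + d**2) + 44 = (d**2 + d*y) + 44 = 44 + d**2 + d*y)
sqrt(b(-62) + r(19, -34)) = sqrt(-62 + (44 + (-34)**2 - 34*19)) = sqrt(-62 + (44 + 1156 - 646)) = sqrt(-62 + 554) = sqrt(492) = 2*sqrt(123)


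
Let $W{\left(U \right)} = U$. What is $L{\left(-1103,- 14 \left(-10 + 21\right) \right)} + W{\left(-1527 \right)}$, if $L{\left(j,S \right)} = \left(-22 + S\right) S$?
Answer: $25577$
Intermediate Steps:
$L{\left(j,S \right)} = S \left(-22 + S\right)$
$L{\left(-1103,- 14 \left(-10 + 21\right) \right)} + W{\left(-1527 \right)} = - 14 \left(-10 + 21\right) \left(-22 - 14 \left(-10 + 21\right)\right) - 1527 = \left(-14\right) 11 \left(-22 - 154\right) - 1527 = - 154 \left(-22 - 154\right) - 1527 = \left(-154\right) \left(-176\right) - 1527 = 27104 - 1527 = 25577$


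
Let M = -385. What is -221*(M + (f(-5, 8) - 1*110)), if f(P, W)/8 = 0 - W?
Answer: 123539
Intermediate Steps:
f(P, W) = -8*W (f(P, W) = 8*(0 - W) = 8*(-W) = -8*W)
-221*(M + (f(-5, 8) - 1*110)) = -221*(-385 + (-8*8 - 1*110)) = -221*(-385 + (-64 - 110)) = -221*(-385 - 174) = -221*(-559) = 123539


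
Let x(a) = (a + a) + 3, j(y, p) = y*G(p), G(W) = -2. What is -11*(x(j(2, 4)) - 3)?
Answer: 88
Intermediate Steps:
j(y, p) = -2*y (j(y, p) = y*(-2) = -2*y)
x(a) = 3 + 2*a (x(a) = 2*a + 3 = 3 + 2*a)
-11*(x(j(2, 4)) - 3) = -11*((3 + 2*(-2*2)) - 3) = -11*((3 + 2*(-4)) - 3) = -11*((3 - 8) - 3) = -11*(-5 - 3) = -11*(-8) = 88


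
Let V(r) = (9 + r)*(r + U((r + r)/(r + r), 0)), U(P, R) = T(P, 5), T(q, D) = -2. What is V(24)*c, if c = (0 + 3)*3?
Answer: 6534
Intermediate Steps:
c = 9 (c = 3*3 = 9)
U(P, R) = -2
V(r) = (-2 + r)*(9 + r) (V(r) = (9 + r)*(r - 2) = (9 + r)*(-2 + r) = (-2 + r)*(9 + r))
V(24)*c = (-18 + 24² + 7*24)*9 = (-18 + 576 + 168)*9 = 726*9 = 6534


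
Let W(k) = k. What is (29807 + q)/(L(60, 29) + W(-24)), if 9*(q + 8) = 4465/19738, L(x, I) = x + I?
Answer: 5293558423/11546730 ≈ 458.45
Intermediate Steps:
L(x, I) = I + x
q = -1416671/177642 (q = -8 + (4465/19738)/9 = -8 + (4465*(1/19738))/9 = -8 + (1/9)*(4465/19738) = -8 + 4465/177642 = -1416671/177642 ≈ -7.9749)
(29807 + q)/(L(60, 29) + W(-24)) = (29807 - 1416671/177642)/((29 + 60) - 24) = 5293558423/(177642*(89 - 24)) = (5293558423/177642)/65 = (5293558423/177642)*(1/65) = 5293558423/11546730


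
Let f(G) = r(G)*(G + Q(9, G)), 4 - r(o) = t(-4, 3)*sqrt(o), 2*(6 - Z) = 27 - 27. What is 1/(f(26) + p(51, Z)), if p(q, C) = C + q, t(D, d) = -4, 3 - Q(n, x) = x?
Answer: 23/339 - 4*sqrt(26)/339 ≈ 0.0076812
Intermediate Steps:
Z = 6 (Z = 6 - (27 - 27)/2 = 6 - 1/2*0 = 6 + 0 = 6)
Q(n, x) = 3 - x
r(o) = 4 + 4*sqrt(o) (r(o) = 4 - (-4)*sqrt(o) = 4 + 4*sqrt(o))
f(G) = 12 + 12*sqrt(G) (f(G) = (4 + 4*sqrt(G))*(G + (3 - G)) = (4 + 4*sqrt(G))*3 = 12 + 12*sqrt(G))
1/(f(26) + p(51, Z)) = 1/((12 + 12*sqrt(26)) + (6 + 51)) = 1/((12 + 12*sqrt(26)) + 57) = 1/(69 + 12*sqrt(26))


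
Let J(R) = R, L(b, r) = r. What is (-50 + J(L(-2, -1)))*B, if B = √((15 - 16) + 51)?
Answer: -255*√2 ≈ -360.62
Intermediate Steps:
B = 5*√2 (B = √(-1 + 51) = √50 = 5*√2 ≈ 7.0711)
(-50 + J(L(-2, -1)))*B = (-50 - 1)*(5*√2) = -255*√2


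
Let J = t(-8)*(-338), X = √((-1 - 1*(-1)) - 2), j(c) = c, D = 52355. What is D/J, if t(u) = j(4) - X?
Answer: -52355/1521 - 52355*I*√2/6084 ≈ -34.421 - 12.17*I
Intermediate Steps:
X = I*√2 (X = √((-1 + 1) - 2) = √(0 - 2) = √(-2) = I*√2 ≈ 1.4142*I)
t(u) = 4 - I*√2
J = -1352 + 338*I*√2 (J = (4 - I*√2)*(-338) = -1352 + 338*I*√2 ≈ -1352.0 + 478.0*I)
D/J = 52355/(-1352 + 338*I*√2)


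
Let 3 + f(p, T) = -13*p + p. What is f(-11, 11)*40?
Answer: 5160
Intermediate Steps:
f(p, T) = -3 - 12*p (f(p, T) = -3 + (-13*p + p) = -3 - 12*p)
f(-11, 11)*40 = (-3 - 12*(-11))*40 = (-3 + 132)*40 = 129*40 = 5160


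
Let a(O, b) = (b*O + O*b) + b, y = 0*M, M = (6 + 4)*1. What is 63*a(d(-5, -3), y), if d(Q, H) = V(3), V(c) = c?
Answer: 0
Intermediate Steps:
d(Q, H) = 3
M = 10 (M = 10*1 = 10)
y = 0 (y = 0*10 = 0)
a(O, b) = b + 2*O*b (a(O, b) = (O*b + O*b) + b = 2*O*b + b = b + 2*O*b)
63*a(d(-5, -3), y) = 63*(0*(1 + 2*3)) = 63*(0*(1 + 6)) = 63*(0*7) = 63*0 = 0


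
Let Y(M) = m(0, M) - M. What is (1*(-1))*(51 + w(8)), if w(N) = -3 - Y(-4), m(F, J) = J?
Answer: -48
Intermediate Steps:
Y(M) = 0 (Y(M) = M - M = 0)
w(N) = -3 (w(N) = -3 - 1*0 = -3 + 0 = -3)
(1*(-1))*(51 + w(8)) = (1*(-1))*(51 - 3) = -1*48 = -48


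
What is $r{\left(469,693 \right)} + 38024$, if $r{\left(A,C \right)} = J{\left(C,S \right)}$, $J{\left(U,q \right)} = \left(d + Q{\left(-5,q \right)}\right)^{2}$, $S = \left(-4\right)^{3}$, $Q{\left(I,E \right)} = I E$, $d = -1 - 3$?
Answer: $137880$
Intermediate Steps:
$d = -4$
$Q{\left(I,E \right)} = E I$
$S = -64$
$J{\left(U,q \right)} = \left(-4 - 5 q\right)^{2}$ ($J{\left(U,q \right)} = \left(-4 + q \left(-5\right)\right)^{2} = \left(-4 - 5 q\right)^{2}$)
$r{\left(A,C \right)} = 99856$ ($r{\left(A,C \right)} = \left(4 + 5 \left(-64\right)\right)^{2} = \left(4 - 320\right)^{2} = \left(-316\right)^{2} = 99856$)
$r{\left(469,693 \right)} + 38024 = 99856 + 38024 = 137880$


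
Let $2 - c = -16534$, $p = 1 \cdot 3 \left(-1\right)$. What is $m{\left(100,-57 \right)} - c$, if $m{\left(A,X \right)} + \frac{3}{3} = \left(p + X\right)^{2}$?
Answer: $-12937$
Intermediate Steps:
$p = -3$ ($p = 3 \left(-1\right) = -3$)
$m{\left(A,X \right)} = -1 + \left(-3 + X\right)^{2}$
$c = 16536$ ($c = 2 - -16534 = 2 + 16534 = 16536$)
$m{\left(100,-57 \right)} - c = \left(-1 + \left(-3 - 57\right)^{2}\right) - 16536 = \left(-1 + \left(-60\right)^{2}\right) - 16536 = \left(-1 + 3600\right) - 16536 = 3599 - 16536 = -12937$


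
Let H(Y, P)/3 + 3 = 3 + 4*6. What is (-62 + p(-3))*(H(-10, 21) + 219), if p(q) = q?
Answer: -18915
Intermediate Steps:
H(Y, P) = 72 (H(Y, P) = -9 + 3*(3 + 4*6) = -9 + 3*(3 + 24) = -9 + 3*27 = -9 + 81 = 72)
(-62 + p(-3))*(H(-10, 21) + 219) = (-62 - 3)*(72 + 219) = -65*291 = -18915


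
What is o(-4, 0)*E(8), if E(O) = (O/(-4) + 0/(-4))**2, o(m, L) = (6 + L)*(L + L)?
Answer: 0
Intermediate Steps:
o(m, L) = 2*L*(6 + L) (o(m, L) = (6 + L)*(2*L) = 2*L*(6 + L))
E(O) = O**2/16 (E(O) = (O*(-1/4) + 0*(-1/4))**2 = (-O/4 + 0)**2 = (-O/4)**2 = O**2/16)
o(-4, 0)*E(8) = (2*0*(6 + 0))*((1/16)*8**2) = (2*0*6)*((1/16)*64) = 0*4 = 0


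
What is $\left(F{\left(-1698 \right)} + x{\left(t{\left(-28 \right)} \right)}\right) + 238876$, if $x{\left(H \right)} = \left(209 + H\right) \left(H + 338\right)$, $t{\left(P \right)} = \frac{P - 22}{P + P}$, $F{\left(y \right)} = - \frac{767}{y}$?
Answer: $\frac{206346046477}{665616} \approx 3.1001 \cdot 10^{5}$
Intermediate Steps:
$t{\left(P \right)} = \frac{-22 + P}{2 P}$
$x{\left(H \right)} = \left(209 + H\right) \left(338 + H\right)$
$\left(F{\left(-1698 \right)} + x{\left(t{\left(-28 \right)} \right)}\right) + 238876 = \left(- \frac{767}{-1698} + \left(70642 + \left(\frac{-22 - 28}{2 \left(-28\right)}\right)^{2} + 547 \frac{-22 - 28}{2 \left(-28\right)}\right)\right) + 238876 = \left(\left(-767\right) \left(- \frac{1}{1698}\right) + \left(70642 + \left(\frac{1}{2} \left(- \frac{1}{28}\right) \left(-50\right)\right)^{2} + 547 \cdot \frac{1}{2} \left(- \frac{1}{28}\right) \left(-50\right)\right)\right) + 238876 = \left(\frac{767}{1698} + \left(70642 + \left(\frac{25}{28}\right)^{2} + 547 \cdot \frac{25}{28}\right)\right) + 238876 = \left(\frac{767}{1698} + \left(70642 + \frac{625}{784} + \frac{13675}{28}\right)\right) + 238876 = \left(\frac{767}{1698} + \frac{55766853}{784}\right) + 238876 = \frac{47346358861}{665616} + 238876 = \frac{206346046477}{665616}$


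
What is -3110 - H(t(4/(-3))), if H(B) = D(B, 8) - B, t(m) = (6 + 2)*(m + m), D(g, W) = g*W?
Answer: -8882/3 ≈ -2960.7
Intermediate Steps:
D(g, W) = W*g
t(m) = 16*m (t(m) = 8*(2*m) = 16*m)
H(B) = 7*B (H(B) = 8*B - B = 7*B)
-3110 - H(t(4/(-3))) = -3110 - 7*16*(4/(-3)) = -3110 - 7*16*(4*(-1/3)) = -3110 - 7*16*(-4/3) = -3110 - 7*(-64)/3 = -3110 - 1*(-448/3) = -3110 + 448/3 = -8882/3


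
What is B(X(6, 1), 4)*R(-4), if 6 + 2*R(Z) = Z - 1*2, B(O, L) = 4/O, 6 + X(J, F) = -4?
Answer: 12/5 ≈ 2.4000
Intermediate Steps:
X(J, F) = -10 (X(J, F) = -6 - 4 = -10)
R(Z) = -4 + Z/2 (R(Z) = -3 + (Z - 1*2)/2 = -3 + (Z - 2)/2 = -3 + (-2 + Z)/2 = -3 + (-1 + Z/2) = -4 + Z/2)
B(X(6, 1), 4)*R(-4) = (4/(-10))*(-4 + (½)*(-4)) = (4*(-⅒))*(-4 - 2) = -⅖*(-6) = 12/5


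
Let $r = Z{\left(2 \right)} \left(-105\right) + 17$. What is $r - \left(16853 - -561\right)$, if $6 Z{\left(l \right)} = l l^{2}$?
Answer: $-17537$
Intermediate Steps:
$Z{\left(l \right)} = \frac{l^{3}}{6}$ ($Z{\left(l \right)} = \frac{l l^{2}}{6} = \frac{l^{3}}{6}$)
$r = -123$ ($r = \frac{2^{3}}{6} \left(-105\right) + 17 = \frac{1}{6} \cdot 8 \left(-105\right) + 17 = \frac{4}{3} \left(-105\right) + 17 = -140 + 17 = -123$)
$r - \left(16853 - -561\right) = -123 - \left(16853 - -561\right) = -123 - \left(16853 + 561\right) = -123 - 17414 = -17537$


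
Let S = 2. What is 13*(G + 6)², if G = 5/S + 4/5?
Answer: 112437/100 ≈ 1124.4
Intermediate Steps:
G = 33/10 (G = 5/2 + 4/5 = 5*(½) + 4*(⅕) = 5/2 + ⅘ = 33/10 ≈ 3.3000)
13*(G + 6)² = 13*(33/10 + 6)² = 13*(93/10)² = 13*(8649/100) = 112437/100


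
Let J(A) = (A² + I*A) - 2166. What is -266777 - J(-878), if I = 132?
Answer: -919599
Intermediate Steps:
J(A) = -2166 + A² + 132*A (J(A) = (A² + 132*A) - 2166 = -2166 + A² + 132*A)
-266777 - J(-878) = -266777 - (-2166 + (-878)² + 132*(-878)) = -266777 - (-2166 + 770884 - 115896) = -266777 - 1*652822 = -266777 - 652822 = -919599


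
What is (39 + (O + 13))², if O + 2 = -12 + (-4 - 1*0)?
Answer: 1156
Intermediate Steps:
O = -18 (O = -2 + (-12 + (-4 - 1*0)) = -2 + (-12 + (-4 + 0)) = -2 + (-12 - 4) = -2 - 16 = -18)
(39 + (O + 13))² = (39 + (-18 + 13))² = (39 - 5)² = 34² = 1156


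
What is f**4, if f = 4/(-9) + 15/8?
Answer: 112550881/26873856 ≈ 4.1881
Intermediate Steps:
f = 103/72 (f = 4*(-1/9) + 15*(1/8) = -4/9 + 15/8 = 103/72 ≈ 1.4306)
f**4 = (103/72)**4 = 112550881/26873856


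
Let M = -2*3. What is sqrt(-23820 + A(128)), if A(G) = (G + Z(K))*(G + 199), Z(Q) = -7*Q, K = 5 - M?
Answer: I*sqrt(7143) ≈ 84.516*I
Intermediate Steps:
M = -6
K = 11 (K = 5 - 1*(-6) = 5 + 6 = 11)
A(G) = (-77 + G)*(199 + G) (A(G) = (G - 7*11)*(G + 199) = (G - 77)*(199 + G) = (-77 + G)*(199 + G))
sqrt(-23820 + A(128)) = sqrt(-23820 + (-15323 + 128**2 + 122*128)) = sqrt(-23820 + (-15323 + 16384 + 15616)) = sqrt(-23820 + 16677) = sqrt(-7143) = I*sqrt(7143)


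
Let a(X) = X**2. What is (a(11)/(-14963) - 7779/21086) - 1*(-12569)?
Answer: 305040304143/24269986 ≈ 12569.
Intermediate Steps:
(a(11)/(-14963) - 7779/21086) - 1*(-12569) = (11**2/(-14963) - 7779/21086) - 1*(-12569) = (121*(-1/14963) - 7779*1/21086) + 12569 = (-121/14963 - 7779/21086) + 12569 = -9149891/24269986 + 12569 = 305040304143/24269986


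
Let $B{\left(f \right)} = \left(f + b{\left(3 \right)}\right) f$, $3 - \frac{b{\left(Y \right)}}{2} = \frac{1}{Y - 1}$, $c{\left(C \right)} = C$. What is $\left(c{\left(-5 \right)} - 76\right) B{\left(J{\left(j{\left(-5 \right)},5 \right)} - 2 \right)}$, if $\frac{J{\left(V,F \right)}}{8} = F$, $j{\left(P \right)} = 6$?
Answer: $-132354$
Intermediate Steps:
$J{\left(V,F \right)} = 8 F$
$b{\left(Y \right)} = 6 - \frac{2}{-1 + Y}$ ($b{\left(Y \right)} = 6 - \frac{2}{Y - 1} = 6 - \frac{2}{-1 + Y}$)
$B{\left(f \right)} = f \left(5 + f\right)$ ($B{\left(f \right)} = \left(f + \frac{2 \left(-4 + 3 \cdot 3\right)}{-1 + 3}\right) f = \left(f + \frac{2 \left(-4 + 9\right)}{2}\right) f = \left(f + 2 \cdot \frac{1}{2} \cdot 5\right) f = \left(f + 5\right) f = \left(5 + f\right) f = f \left(5 + f\right)$)
$\left(c{\left(-5 \right)} - 76\right) B{\left(J{\left(j{\left(-5 \right)},5 \right)} - 2 \right)} = \left(-5 - 76\right) \left(8 \cdot 5 - 2\right) \left(5 + \left(8 \cdot 5 - 2\right)\right) = - 81 \left(40 - 2\right) \left(5 + \left(40 - 2\right)\right) = - 81 \cdot 38 \left(5 + 38\right) = - 81 \cdot 38 \cdot 43 = \left(-81\right) 1634 = -132354$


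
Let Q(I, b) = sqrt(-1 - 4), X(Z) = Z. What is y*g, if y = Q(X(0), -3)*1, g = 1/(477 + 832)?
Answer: I*sqrt(5)/1309 ≈ 0.0017082*I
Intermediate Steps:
g = 1/1309 ≈ 0.00076394
Q(I, b) = I*sqrt(5) (Q(I, b) = sqrt(-5) = I*sqrt(5))
y = I*sqrt(5) (y = (I*sqrt(5))*1 = I*sqrt(5) ≈ 2.2361*I)
y*g = (I*sqrt(5))*(1/1309) = I*sqrt(5)/1309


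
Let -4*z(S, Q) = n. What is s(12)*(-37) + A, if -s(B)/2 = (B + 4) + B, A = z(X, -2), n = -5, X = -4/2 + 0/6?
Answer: 8293/4 ≈ 2073.3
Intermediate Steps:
X = -2 (X = -4*½ + 0*(⅙) = -2 + 0 = -2)
z(S, Q) = 5/4 (z(S, Q) = -¼*(-5) = 5/4)
A = 5/4 ≈ 1.2500
s(B) = -8 - 4*B (s(B) = -2*((B + 4) + B) = -2*((4 + B) + B) = -2*(4 + 2*B) = -8 - 4*B)
s(12)*(-37) + A = (-8 - 4*12)*(-37) + 5/4 = (-8 - 48)*(-37) + 5/4 = -56*(-37) + 5/4 = 2072 + 5/4 = 8293/4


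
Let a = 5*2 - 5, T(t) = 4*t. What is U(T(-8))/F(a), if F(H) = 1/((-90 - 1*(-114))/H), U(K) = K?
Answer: -768/5 ≈ -153.60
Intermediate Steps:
a = 5 (a = 10 - 5 = 5)
F(H) = H/24 (F(H) = 1/((-90 + 114)/H) = 1/(24/H) = H/24)
U(T(-8))/F(a) = (4*(-8))/(((1/24)*5)) = -32/5/24 = -32*24/5 = -768/5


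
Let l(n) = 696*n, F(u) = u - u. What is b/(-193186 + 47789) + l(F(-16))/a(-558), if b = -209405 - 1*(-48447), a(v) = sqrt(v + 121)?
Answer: 22994/20771 ≈ 1.1070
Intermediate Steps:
a(v) = sqrt(121 + v)
F(u) = 0
b = -160958 (b = -209405 + 48447 = -160958)
b/(-193186 + 47789) + l(F(-16))/a(-558) = -160958/(-193186 + 47789) + (696*0)/(sqrt(121 - 558)) = -160958/(-145397) + 0/(sqrt(-437)) = -160958*(-1/145397) + 0/((I*sqrt(437))) = 22994/20771 + 0*(-I*sqrt(437)/437) = 22994/20771 + 0 = 22994/20771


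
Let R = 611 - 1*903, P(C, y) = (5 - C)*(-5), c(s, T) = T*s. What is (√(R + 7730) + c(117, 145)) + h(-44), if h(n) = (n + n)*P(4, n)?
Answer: 17405 + √7438 ≈ 17491.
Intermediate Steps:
P(C, y) = -25 + 5*C
h(n) = -10*n (h(n) = (n + n)*(-25 + 5*4) = (2*n)*(-25 + 20) = (2*n)*(-5) = -10*n)
R = -292 (R = 611 - 903 = -292)
(√(R + 7730) + c(117, 145)) + h(-44) = (√(-292 + 7730) + 145*117) - 10*(-44) = (√7438 + 16965) + 440 = (16965 + √7438) + 440 = 17405 + √7438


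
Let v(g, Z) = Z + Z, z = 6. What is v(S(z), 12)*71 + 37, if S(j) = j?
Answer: 1741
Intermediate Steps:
v(g, Z) = 2*Z
v(S(z), 12)*71 + 37 = (2*12)*71 + 37 = 24*71 + 37 = 1704 + 37 = 1741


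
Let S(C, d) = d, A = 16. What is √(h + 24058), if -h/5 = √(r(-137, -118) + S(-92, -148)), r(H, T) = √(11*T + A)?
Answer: √(24058 - 5*√(-148 + I*√1282)) ≈ 155.08 - 0.198*I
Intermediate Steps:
r(H, T) = √(16 + 11*T) (r(H, T) = √(11*T + 16) = √(16 + 11*T))
h = -5*√(-148 + I*√1282) (h = -5*√(√(16 + 11*(-118)) - 148) = -5*√(√(16 - 1298) - 148) = -5*√(√(-1282) - 148) = -5*√(I*√1282 - 148) = -5*√(-148 + I*√1282) ≈ -7.3054 - 61.265*I)
√(h + 24058) = √(-5*√(-148 + I*√1282) + 24058) = √(24058 - 5*√(-148 + I*√1282))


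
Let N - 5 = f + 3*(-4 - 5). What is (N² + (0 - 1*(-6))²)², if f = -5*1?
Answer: 585225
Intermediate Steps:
f = -5
N = -27 (N = 5 + (-5 + 3*(-4 - 5)) = 5 + (-5 + 3*(-9)) = 5 + (-5 - 27) = 5 - 32 = -27)
(N² + (0 - 1*(-6))²)² = ((-27)² + (0 - 1*(-6))²)² = (729 + (0 + 6)²)² = (729 + 6²)² = (729 + 36)² = 765² = 585225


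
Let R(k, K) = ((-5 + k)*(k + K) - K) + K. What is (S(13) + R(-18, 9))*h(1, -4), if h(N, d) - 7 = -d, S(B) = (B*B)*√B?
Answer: 2277 + 1859*√13 ≈ 8979.7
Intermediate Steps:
S(B) = B^(5/2) (S(B) = B²*√B = B^(5/2))
h(N, d) = 7 - d
R(k, K) = (-5 + k)*(K + k) (R(k, K) = ((-5 + k)*(K + k) - K) + K = (-K + (-5 + k)*(K + k)) + K = (-5 + k)*(K + k))
(S(13) + R(-18, 9))*h(1, -4) = (13^(5/2) + ((-18)² - 5*9 - 5*(-18) + 9*(-18)))*(7 - 1*(-4)) = (169*√13 + (324 - 45 + 90 - 162))*(7 + 4) = (169*√13 + 207)*11 = (207 + 169*√13)*11 = 2277 + 1859*√13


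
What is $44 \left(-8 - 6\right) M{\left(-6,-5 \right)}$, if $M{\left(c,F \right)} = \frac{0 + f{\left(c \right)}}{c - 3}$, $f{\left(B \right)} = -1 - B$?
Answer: $\frac{3080}{9} \approx 342.22$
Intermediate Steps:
$M{\left(c,F \right)} = \frac{-1 - c}{-3 + c}$ ($M{\left(c,F \right)} = \frac{0 - \left(1 + c\right)}{c - 3} = \frac{-1 - c}{-3 + c}$)
$44 \left(-8 - 6\right) M{\left(-6,-5 \right)} = 44 \left(-8 - 6\right) \frac{-1 - -6}{-3 - 6} = 44 \left(-14\right) \frac{-1 + 6}{-9} = - 616 \left(\left(- \frac{1}{9}\right) 5\right) = \left(-616\right) \left(- \frac{5}{9}\right) = \frac{3080}{9}$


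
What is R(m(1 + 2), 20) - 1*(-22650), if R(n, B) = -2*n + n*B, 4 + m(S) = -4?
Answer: 22506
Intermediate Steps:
m(S) = -8 (m(S) = -4 - 4 = -8)
R(n, B) = -2*n + B*n
R(m(1 + 2), 20) - 1*(-22650) = -8*(-2 + 20) - 1*(-22650) = -8*18 + 22650 = -144 + 22650 = 22506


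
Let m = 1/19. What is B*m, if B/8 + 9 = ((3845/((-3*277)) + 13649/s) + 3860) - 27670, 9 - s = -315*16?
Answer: -266522405192/26572887 ≈ -10030.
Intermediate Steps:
s = 5049 (s = 9 - (-315)*16 = 9 - 1*(-5040) = 9 + 5040 = 5049)
B = -266522405192/1398573 (B = -72 + 8*(((3845/((-3*277)) + 13649/5049) + 3860) - 27670) = -72 + 8*(((3845/(-831) + 13649*(1/5049)) + 3860) - 27670) = -72 + 8*(((3845*(-1/831) + 13649/5049) + 3860) - 27670) = -72 + 8*(((-3845/831 + 13649/5049) + 3860) - 27670) = -72 + 8*((-2690362/1398573 + 3860) - 27670) = -72 + 8*(5395801418/1398573 - 27670) = -72 + 8*(-33302713492/1398573) = -72 - 266421707936/1398573 = -266522405192/1398573 ≈ -1.9057e+5)
m = 1/19 ≈ 0.052632
B*m = -266522405192/1398573*1/19 = -266522405192/26572887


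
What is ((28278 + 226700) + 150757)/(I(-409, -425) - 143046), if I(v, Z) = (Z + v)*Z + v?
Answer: 81147/42199 ≈ 1.9230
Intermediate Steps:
I(v, Z) = v + Z*(Z + v) (I(v, Z) = Z*(Z + v) + v = v + Z*(Z + v))
((28278 + 226700) + 150757)/(I(-409, -425) - 143046) = ((28278 + 226700) + 150757)/((-409 + (-425)**2 - 425*(-409)) - 143046) = (254978 + 150757)/((-409 + 180625 + 173825) - 143046) = 405735/(354041 - 143046) = 405735/210995 = 405735*(1/210995) = 81147/42199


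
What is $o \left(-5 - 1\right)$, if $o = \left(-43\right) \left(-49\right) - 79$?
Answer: $-12168$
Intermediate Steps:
$o = 2028$ ($o = 2107 - 79 = 2028$)
$o \left(-5 - 1\right) = 2028 \left(-5 - 1\right) = 2028 \left(-6\right) = -12168$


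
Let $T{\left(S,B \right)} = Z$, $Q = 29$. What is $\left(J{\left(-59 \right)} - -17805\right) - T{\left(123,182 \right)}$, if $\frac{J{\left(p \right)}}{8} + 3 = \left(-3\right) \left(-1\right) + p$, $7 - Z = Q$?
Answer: $17355$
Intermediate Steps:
$Z = -22$ ($Z = 7 - 29 = -22$)
$J{\left(p \right)} = 8 p$ ($J{\left(p \right)} = -24 + 8 \left(\left(-3\right) \left(-1\right) + p\right) = -24 + 8 \left(3 + p\right) = -24 + \left(24 + 8 p\right) = 8 p$)
$T{\left(S,B \right)} = -22$
$\left(J{\left(-59 \right)} - -17805\right) - T{\left(123,182 \right)} = \left(8 \left(-59\right) - -17805\right) - -22 = \left(-472 + 17805\right) + 22 = 17333 + 22 = 17355$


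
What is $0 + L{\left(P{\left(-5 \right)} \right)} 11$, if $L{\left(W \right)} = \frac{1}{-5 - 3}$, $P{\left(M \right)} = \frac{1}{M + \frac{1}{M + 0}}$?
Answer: $- \frac{11}{8} \approx -1.375$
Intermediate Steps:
$P{\left(M \right)} = \frac{1}{M + \frac{1}{M}}$
$L{\left(W \right)} = - \frac{1}{8}$ ($L{\left(W \right)} = \frac{1}{-8} = - \frac{1}{8}$)
$0 + L{\left(P{\left(-5 \right)} \right)} 11 = 0 - \frac{11}{8} = - \frac{11}{8}$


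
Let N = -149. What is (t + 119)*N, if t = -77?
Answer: -6258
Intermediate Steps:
(t + 119)*N = (-77 + 119)*(-149) = 42*(-149) = -6258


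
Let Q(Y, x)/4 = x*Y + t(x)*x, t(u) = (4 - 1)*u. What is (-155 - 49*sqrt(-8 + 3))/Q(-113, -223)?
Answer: -155/697544 - 49*I*sqrt(5)/697544 ≈ -0.00022221 - 0.00015708*I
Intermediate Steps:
t(u) = 3*u
Q(Y, x) = 12*x**2 + 4*Y*x (Q(Y, x) = 4*(x*Y + (3*x)*x) = 4*(Y*x + 3*x**2) = 4*(3*x**2 + Y*x) = 12*x**2 + 4*Y*x)
(-155 - 49*sqrt(-8 + 3))/Q(-113, -223) = (-155 - 49*sqrt(-8 + 3))/((4*(-223)*(-113 + 3*(-223)))) = (-155 - 49*I*sqrt(5))/((4*(-223)*(-113 - 669))) = (-155 - 49*I*sqrt(5))/((4*(-223)*(-782))) = (-155 - 49*I*sqrt(5))/697544 = (-155 - 49*I*sqrt(5))*(1/697544) = -155/697544 - 49*I*sqrt(5)/697544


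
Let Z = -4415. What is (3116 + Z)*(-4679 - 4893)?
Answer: 12434028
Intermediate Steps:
(3116 + Z)*(-4679 - 4893) = (3116 - 4415)*(-4679 - 4893) = -1299*(-9572) = 12434028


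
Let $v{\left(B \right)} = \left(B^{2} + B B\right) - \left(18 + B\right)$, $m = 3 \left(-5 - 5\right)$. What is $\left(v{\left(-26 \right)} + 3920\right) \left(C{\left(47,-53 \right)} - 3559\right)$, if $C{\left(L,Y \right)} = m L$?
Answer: $-26236320$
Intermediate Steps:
$m = -30$ ($m = 3 \left(-10\right) = -30$)
$C{\left(L,Y \right)} = - 30 L$
$v{\left(B \right)} = -18 - B + 2 B^{2}$ ($v{\left(B \right)} = \left(B^{2} + B^{2}\right) - \left(18 + B\right) = 2 B^{2} - \left(18 + B\right) = -18 - B + 2 B^{2}$)
$\left(v{\left(-26 \right)} + 3920\right) \left(C{\left(47,-53 \right)} - 3559\right) = \left(\left(-18 - -26 + 2 \left(-26\right)^{2}\right) + 3920\right) \left(\left(-30\right) 47 - 3559\right) = \left(\left(-18 + 26 + 2 \cdot 676\right) + 3920\right) \left(-1410 - 3559\right) = \left(\left(-18 + 26 + 1352\right) + 3920\right) \left(-4969\right) = \left(1360 + 3920\right) \left(-4969\right) = 5280 \left(-4969\right) = -26236320$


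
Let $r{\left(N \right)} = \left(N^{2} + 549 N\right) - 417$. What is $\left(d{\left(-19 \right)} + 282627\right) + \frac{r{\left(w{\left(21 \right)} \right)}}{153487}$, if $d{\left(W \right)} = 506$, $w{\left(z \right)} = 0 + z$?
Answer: $\frac{43457246324}{153487} \approx 2.8313 \cdot 10^{5}$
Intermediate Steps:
$w{\left(z \right)} = z$
$r{\left(N \right)} = -417 + N^{2} + 549 N$
$\left(d{\left(-19 \right)} + 282627\right) + \frac{r{\left(w{\left(21 \right)} \right)}}{153487} = \left(506 + 282627\right) + \frac{-417 + 21^{2} + 549 \cdot 21}{153487} = 283133 + \left(-417 + 441 + 11529\right) \frac{1}{153487} = 283133 + 11553 \cdot \frac{1}{153487} = 283133 + \frac{11553}{153487} = \frac{43457246324}{153487}$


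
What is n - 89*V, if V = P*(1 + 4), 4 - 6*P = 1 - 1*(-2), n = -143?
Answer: -1303/6 ≈ -217.17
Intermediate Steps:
P = ⅙ (P = ⅔ - (1 - 1*(-2))/6 = ⅔ - (1 + 2)/6 = ⅔ - ⅙*3 = ⅔ - ½ = ⅙ ≈ 0.16667)
V = ⅚ (V = (1 + 4)/6 = (⅙)*5 = ⅚ ≈ 0.83333)
n - 89*V = -143 - 89*⅚ = -143 - 445/6 = -1303/6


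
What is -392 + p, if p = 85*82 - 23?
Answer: 6555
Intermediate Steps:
p = 6947 (p = 6970 - 23 = 6947)
-392 + p = -392 + 6947 = 6555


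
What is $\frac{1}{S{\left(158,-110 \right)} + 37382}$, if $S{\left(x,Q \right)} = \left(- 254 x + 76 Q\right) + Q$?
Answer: $- \frac{1}{11220} \approx -8.9127 \cdot 10^{-5}$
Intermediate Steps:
$S{\left(x,Q \right)} = - 254 x + 77 Q$
$\frac{1}{S{\left(158,-110 \right)} + 37382} = \frac{1}{\left(\left(-254\right) 158 + 77 \left(-110\right)\right) + 37382} = \frac{1}{\left(-40132 - 8470\right) + 37382} = \frac{1}{-48602 + 37382} = \frac{1}{-11220} = - \frac{1}{11220}$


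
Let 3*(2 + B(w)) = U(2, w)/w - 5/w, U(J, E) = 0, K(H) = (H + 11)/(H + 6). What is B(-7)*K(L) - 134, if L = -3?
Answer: -8738/63 ≈ -138.70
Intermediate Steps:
K(H) = (11 + H)/(6 + H)
B(w) = -2 - 5/(3*w) (B(w) = -2 + (0/w - 5/w)/3 = -2 + (0 - 5/w)/3 = -2 + (-5/w)/3 = -2 - 5/(3*w))
B(-7)*K(L) - 134 = (-2 - 5/3/(-7))*((11 - 3)/(6 - 3)) - 134 = (-2 - 5/3*(-⅐))*(8/3) - 134 = (-2 + 5/21)*((⅓)*8) - 134 = -37/21*8/3 - 134 = -296/63 - 134 = -8738/63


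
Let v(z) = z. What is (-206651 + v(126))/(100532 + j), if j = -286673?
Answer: 206525/186141 ≈ 1.1095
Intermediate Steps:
(-206651 + v(126))/(100532 + j) = (-206651 + 126)/(100532 - 286673) = -206525/(-186141) = -206525*(-1/186141) = 206525/186141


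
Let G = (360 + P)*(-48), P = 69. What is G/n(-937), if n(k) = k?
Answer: 20592/937 ≈ 21.977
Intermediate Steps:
G = -20592 (G = (360 + 69)*(-48) = 429*(-48) = -20592)
G/n(-937) = -20592/(-937) = -20592*(-1/937) = 20592/937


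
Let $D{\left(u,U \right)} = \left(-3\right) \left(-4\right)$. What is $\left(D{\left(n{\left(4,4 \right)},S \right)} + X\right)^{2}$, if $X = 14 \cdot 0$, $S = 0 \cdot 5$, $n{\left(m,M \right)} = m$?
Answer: $144$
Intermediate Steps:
$S = 0$
$D{\left(u,U \right)} = 12$
$X = 0$
$\left(D{\left(n{\left(4,4 \right)},S \right)} + X\right)^{2} = \left(12 + 0\right)^{2} = 12^{2} = 144$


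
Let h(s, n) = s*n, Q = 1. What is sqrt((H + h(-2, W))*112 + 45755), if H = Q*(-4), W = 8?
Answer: 3*sqrt(4835) ≈ 208.60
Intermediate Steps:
H = -4 (H = 1*(-4) = -4)
h(s, n) = n*s
sqrt((H + h(-2, W))*112 + 45755) = sqrt((-4 + 8*(-2))*112 + 45755) = sqrt((-4 - 16)*112 + 45755) = sqrt(-20*112 + 45755) = sqrt(-2240 + 45755) = sqrt(43515) = 3*sqrt(4835)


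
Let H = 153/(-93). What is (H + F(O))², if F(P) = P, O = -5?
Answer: 42436/961 ≈ 44.158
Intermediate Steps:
H = -51/31 (H = 153*(-1/93) = -51/31 ≈ -1.6452)
(H + F(O))² = (-51/31 - 5)² = (-206/31)² = 42436/961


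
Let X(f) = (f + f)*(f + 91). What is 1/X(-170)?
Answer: 1/26860 ≈ 3.7230e-5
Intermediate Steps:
X(f) = 2*f*(91 + f) (X(f) = (2*f)*(91 + f) = 2*f*(91 + f))
1/X(-170) = 1/(2*(-170)*(91 - 170)) = 1/(2*(-170)*(-79)) = 1/26860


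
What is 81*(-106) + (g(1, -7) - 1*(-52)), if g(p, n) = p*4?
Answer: -8530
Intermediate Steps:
g(p, n) = 4*p
81*(-106) + (g(1, -7) - 1*(-52)) = 81*(-106) + (4*1 - 1*(-52)) = -8586 + (4 + 52) = -8586 + 56 = -8530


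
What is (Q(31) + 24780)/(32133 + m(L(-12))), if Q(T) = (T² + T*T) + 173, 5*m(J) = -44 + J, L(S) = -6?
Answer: 26875/32123 ≈ 0.83663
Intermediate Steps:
m(J) = -44/5 + J/5 (m(J) = (-44 + J)/5 = -44/5 + J/5)
Q(T) = 173 + 2*T² (Q(T) = (T² + T²) + 173 = 2*T² + 173 = 173 + 2*T²)
(Q(31) + 24780)/(32133 + m(L(-12))) = ((173 + 2*31²) + 24780)/(32133 + (-44/5 + (⅕)*(-6))) = ((173 + 2*961) + 24780)/(32133 + (-44/5 - 6/5)) = ((173 + 1922) + 24780)/(32133 - 10) = (2095 + 24780)/32123 = 26875*(1/32123) = 26875/32123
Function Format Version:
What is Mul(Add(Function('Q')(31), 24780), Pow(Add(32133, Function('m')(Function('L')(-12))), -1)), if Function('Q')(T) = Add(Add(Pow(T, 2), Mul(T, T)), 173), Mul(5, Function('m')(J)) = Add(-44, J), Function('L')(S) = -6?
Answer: Rational(26875, 32123) ≈ 0.83663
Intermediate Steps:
Function('m')(J) = Add(Rational(-44, 5), Mul(Rational(1, 5), J)) (Function('m')(J) = Mul(Rational(1, 5), Add(-44, J)) = Add(Rational(-44, 5), Mul(Rational(1, 5), J)))
Function('Q')(T) = Add(173, Mul(2, Pow(T, 2))) (Function('Q')(T) = Add(Add(Pow(T, 2), Pow(T, 2)), 173) = Add(Mul(2, Pow(T, 2)), 173) = Add(173, Mul(2, Pow(T, 2))))
Mul(Add(Function('Q')(31), 24780), Pow(Add(32133, Function('m')(Function('L')(-12))), -1)) = Mul(Add(Add(173, Mul(2, Pow(31, 2))), 24780), Pow(Add(32133, Add(Rational(-44, 5), Mul(Rational(1, 5), -6))), -1)) = Mul(Add(Add(173, Mul(2, 961)), 24780), Pow(Add(32133, Add(Rational(-44, 5), Rational(-6, 5))), -1)) = Mul(Add(Add(173, 1922), 24780), Pow(Add(32133, -10), -1)) = Mul(Add(2095, 24780), Pow(32123, -1)) = Mul(26875, Rational(1, 32123)) = Rational(26875, 32123)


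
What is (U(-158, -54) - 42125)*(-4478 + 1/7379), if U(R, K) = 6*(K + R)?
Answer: 1433974057917/7379 ≈ 1.9433e+8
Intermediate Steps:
U(R, K) = 6*K + 6*R
(U(-158, -54) - 42125)*(-4478 + 1/7379) = ((6*(-54) + 6*(-158)) - 42125)*(-4478 + 1/7379) = ((-324 - 948) - 42125)*(-4478 + 1/7379) = (-1272 - 42125)*(-33043161/7379) = -43397*(-33043161/7379) = 1433974057917/7379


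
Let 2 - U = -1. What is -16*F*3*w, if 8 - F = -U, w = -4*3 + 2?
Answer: 5280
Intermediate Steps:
U = 3 (U = 2 - 1*(-1) = 2 + 1 = 3)
w = -10 (w = -12 + 2 = -10)
F = 11 (F = 8 - (-1)*3 = 8 - 1*(-3) = 8 + 3 = 11)
-16*F*3*w = -16*11*3*(-10) = -528*(-10) = -16*(-330) = 5280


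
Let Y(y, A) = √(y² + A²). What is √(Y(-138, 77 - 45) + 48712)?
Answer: √(48712 + 2*√5017) ≈ 221.03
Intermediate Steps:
Y(y, A) = √(A² + y²)
√(Y(-138, 77 - 45) + 48712) = √(√((77 - 45)² + (-138)²) + 48712) = √(√(32² + 19044) + 48712) = √(√(1024 + 19044) + 48712) = √(√20068 + 48712) = √(2*√5017 + 48712) = √(48712 + 2*√5017)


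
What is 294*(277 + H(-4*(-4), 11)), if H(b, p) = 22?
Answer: 87906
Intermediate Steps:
294*(277 + H(-4*(-4), 11)) = 294*(277 + 22) = 294*299 = 87906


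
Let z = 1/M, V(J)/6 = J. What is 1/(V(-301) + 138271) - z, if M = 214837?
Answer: 11196/4188247315 ≈ 2.6732e-6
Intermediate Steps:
V(J) = 6*J
z = 1/214837 ≈ 4.6547e-6
1/(V(-301) + 138271) - z = 1/(6*(-301) + 138271) - 1*1/214837 = 1/(-1806 + 138271) - 1/214837 = 1/136465 - 1/214837 = 11196/4188247315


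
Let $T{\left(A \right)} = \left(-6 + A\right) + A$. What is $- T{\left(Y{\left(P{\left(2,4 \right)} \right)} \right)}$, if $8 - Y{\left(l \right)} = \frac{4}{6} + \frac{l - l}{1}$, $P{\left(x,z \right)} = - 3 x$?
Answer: $- \frac{26}{3} \approx -8.6667$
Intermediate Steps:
$Y{\left(l \right)} = \frac{22}{3}$ ($Y{\left(l \right)} = 8 - \left(\frac{4}{6} + \frac{l - l}{1}\right) = 8 - \left(4 \cdot \frac{1}{6} + 0 \cdot 1\right) = 8 - \left(\frac{2}{3} + 0\right) = 8 - \frac{2}{3} = \frac{22}{3}$)
$T{\left(A \right)} = -6 + 2 A$
$- T{\left(Y{\left(P{\left(2,4 \right)} \right)} \right)} = - (-6 + 2 \cdot \frac{22}{3}) = - (-6 + \frac{44}{3}) = \left(-1\right) \frac{26}{3} = - \frac{26}{3}$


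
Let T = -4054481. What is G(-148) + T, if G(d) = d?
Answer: -4054629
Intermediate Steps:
G(-148) + T = -148 - 4054481 = -4054629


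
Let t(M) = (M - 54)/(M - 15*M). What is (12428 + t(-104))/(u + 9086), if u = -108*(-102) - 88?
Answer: 9047505/14570192 ≈ 0.62096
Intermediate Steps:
t(M) = -(-54 + M)/(14*M) (t(M) = (-54 + M)/((-14*M)) = (-54 + M)*(-1/(14*M)) = -(-54 + M)/(14*M))
u = 10928 (u = 11016 - 88 = 10928)
(12428 + t(-104))/(u + 9086) = (12428 + (1/14)*(54 - 1*(-104))/(-104))/(10928 + 9086) = (12428 + (1/14)*(-1/104)*(54 + 104))/20014 = (12428 + (1/14)*(-1/104)*158)*(1/20014) = (12428 - 79/728)*(1/20014) = (9047505/728)*(1/20014) = 9047505/14570192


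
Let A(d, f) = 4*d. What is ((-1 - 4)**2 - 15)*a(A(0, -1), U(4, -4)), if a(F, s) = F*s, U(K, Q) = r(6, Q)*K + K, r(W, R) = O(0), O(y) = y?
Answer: 0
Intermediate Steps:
r(W, R) = 0
U(K, Q) = K (U(K, Q) = 0*K + K = 0 + K = K)
((-1 - 4)**2 - 15)*a(A(0, -1), U(4, -4)) = ((-1 - 4)**2 - 15)*((4*0)*4) = ((-5)**2 - 15)*(0*4) = (25 - 15)*0 = 10*0 = 0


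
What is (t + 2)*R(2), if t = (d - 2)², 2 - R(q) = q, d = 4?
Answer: 0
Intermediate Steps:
R(q) = 2 - q
t = 4 (t = (4 - 2)² = 2² = 4)
(t + 2)*R(2) = (4 + 2)*(2 - 1*2) = 6*(2 - 2) = 6*0 = 0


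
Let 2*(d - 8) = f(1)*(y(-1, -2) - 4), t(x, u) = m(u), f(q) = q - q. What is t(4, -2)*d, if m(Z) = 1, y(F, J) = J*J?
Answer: 8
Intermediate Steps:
f(q) = 0
y(F, J) = J**2
t(x, u) = 1
d = 8 (d = 8 + (0*((-2)**2 - 4))/2 = 8 + (0*(4 - 4))/2 = 8 + (0*0)/2 = 8 + (1/2)*0 = 8 + 0 = 8)
t(4, -2)*d = 1*8 = 8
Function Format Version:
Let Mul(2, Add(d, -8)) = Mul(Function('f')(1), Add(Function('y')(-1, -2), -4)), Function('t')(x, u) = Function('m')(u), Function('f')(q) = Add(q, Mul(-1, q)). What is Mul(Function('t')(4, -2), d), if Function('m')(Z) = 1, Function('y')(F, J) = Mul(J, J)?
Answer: 8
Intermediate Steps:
Function('f')(q) = 0
Function('y')(F, J) = Pow(J, 2)
Function('t')(x, u) = 1
d = 8 (d = Add(8, Mul(Rational(1, 2), Mul(0, Add(Pow(-2, 2), -4)))) = Add(8, Mul(Rational(1, 2), Mul(0, Add(4, -4)))) = Add(8, Mul(Rational(1, 2), Mul(0, 0))) = Add(8, Mul(Rational(1, 2), 0)) = Add(8, 0) = 8)
Mul(Function('t')(4, -2), d) = Mul(1, 8) = 8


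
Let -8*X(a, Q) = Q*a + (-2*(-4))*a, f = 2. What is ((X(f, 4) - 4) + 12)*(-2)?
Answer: -10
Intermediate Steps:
X(a, Q) = -a - Q*a/8 (X(a, Q) = -(Q*a + (-2*(-4))*a)/8 = -(Q*a + 8*a)/8 = -(8*a + Q*a)/8 = -a - Q*a/8)
((X(f, 4) - 4) + 12)*(-2) = ((-1/8*2*(8 + 4) - 4) + 12)*(-2) = ((-1/8*2*12 - 4) + 12)*(-2) = ((-3 - 4) + 12)*(-2) = (-7 + 12)*(-2) = 5*(-2) = -10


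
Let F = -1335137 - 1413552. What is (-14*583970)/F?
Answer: 8175580/2748689 ≈ 2.9744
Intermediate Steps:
F = -2748689
(-14*583970)/F = -14*583970/(-2748689) = -8175580*(-1/2748689) = 8175580/2748689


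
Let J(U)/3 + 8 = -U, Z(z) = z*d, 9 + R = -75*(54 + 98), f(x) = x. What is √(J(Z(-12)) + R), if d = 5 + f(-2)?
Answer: 5*I*√453 ≈ 106.42*I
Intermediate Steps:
d = 3 (d = 5 - 2 = 3)
R = -11409 (R = -9 - 75*(54 + 98) = -9 - 75*152 = -9 - 11400 = -11409)
Z(z) = 3*z (Z(z) = z*3 = 3*z)
J(U) = -24 - 3*U (J(U) = -24 + 3*(-U) = -24 - 3*U)
√(J(Z(-12)) + R) = √((-24 - 9*(-12)) - 11409) = √((-24 - 3*(-36)) - 11409) = √((-24 + 108) - 11409) = √(84 - 11409) = √(-11325) = 5*I*√453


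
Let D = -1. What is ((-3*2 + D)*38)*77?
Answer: -20482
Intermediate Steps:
((-3*2 + D)*38)*77 = ((-3*2 - 1)*38)*77 = ((-6 - 1)*38)*77 = -7*38*77 = -266*77 = -20482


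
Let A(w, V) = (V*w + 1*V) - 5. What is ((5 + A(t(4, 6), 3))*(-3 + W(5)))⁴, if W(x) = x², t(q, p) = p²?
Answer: 35561710196496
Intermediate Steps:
A(w, V) = -5 + V + V*w (A(w, V) = (V*w + V) - 5 = (V + V*w) - 5 = -5 + V + V*w)
((5 + A(t(4, 6), 3))*(-3 + W(5)))⁴ = ((5 + (-5 + 3 + 3*6²))*(-3 + 5²))⁴ = ((5 + (-5 + 3 + 3*36))*(-3 + 25))⁴ = ((5 + (-5 + 3 + 108))*22)⁴ = ((5 + 106)*22)⁴ = (111*22)⁴ = 2442⁴ = 35561710196496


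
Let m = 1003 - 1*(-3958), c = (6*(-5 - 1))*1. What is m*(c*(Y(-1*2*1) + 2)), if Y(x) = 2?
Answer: -714384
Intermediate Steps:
c = -36 (c = (6*(-6))*1 = -36*1 = -36)
m = 4961 (m = 1003 + 3958 = 4961)
m*(c*(Y(-1*2*1) + 2)) = 4961*(-36*(2 + 2)) = 4961*(-36*4) = 4961*(-144) = -714384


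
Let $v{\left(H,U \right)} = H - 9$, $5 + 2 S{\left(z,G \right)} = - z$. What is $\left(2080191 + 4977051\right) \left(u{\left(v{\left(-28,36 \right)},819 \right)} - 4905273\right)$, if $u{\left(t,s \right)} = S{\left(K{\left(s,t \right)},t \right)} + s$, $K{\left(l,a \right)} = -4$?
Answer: $-34611922284489$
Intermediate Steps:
$S{\left(z,G \right)} = - \frac{5}{2} - \frac{z}{2}$ ($S{\left(z,G \right)} = - \frac{5}{2} + \frac{\left(-1\right) z}{2} = - \frac{5}{2} - \frac{z}{2}$)
$v{\left(H,U \right)} = -9 + H$
$u{\left(t,s \right)} = - \frac{1}{2} + s$ ($u{\left(t,s \right)} = \left(- \frac{5}{2} - -2\right) + s = \left(- \frac{5}{2} + 2\right) + s = - \frac{1}{2} + s$)
$\left(2080191 + 4977051\right) \left(u{\left(v{\left(-28,36 \right)},819 \right)} - 4905273\right) = \left(2080191 + 4977051\right) \left(\left(- \frac{1}{2} + 819\right) - 4905273\right) = 7057242 \left(\frac{1637}{2} - 4905273\right) = 7057242 \left(- \frac{9808909}{2}\right) = -34611922284489$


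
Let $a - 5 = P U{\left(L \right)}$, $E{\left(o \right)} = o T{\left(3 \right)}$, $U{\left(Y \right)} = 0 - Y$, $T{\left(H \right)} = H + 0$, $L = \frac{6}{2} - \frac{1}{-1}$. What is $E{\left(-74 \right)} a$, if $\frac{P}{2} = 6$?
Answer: $9546$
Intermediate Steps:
$L = 4$ ($L = 6 \cdot \frac{1}{2} - -1 = 3 + 1 = 4$)
$P = 12$ ($P = 2 \cdot 6 = 12$)
$T{\left(H \right)} = H$
$U{\left(Y \right)} = - Y$
$E{\left(o \right)} = 3 o$ ($E{\left(o \right)} = o 3 = 3 o$)
$a = -43$ ($a = 5 + 12 \left(\left(-1\right) 4\right) = 5 + 12 \left(-4\right) = 5 - 48 = -43$)
$E{\left(-74 \right)} a = 3 \left(-74\right) \left(-43\right) = \left(-222\right) \left(-43\right) = 9546$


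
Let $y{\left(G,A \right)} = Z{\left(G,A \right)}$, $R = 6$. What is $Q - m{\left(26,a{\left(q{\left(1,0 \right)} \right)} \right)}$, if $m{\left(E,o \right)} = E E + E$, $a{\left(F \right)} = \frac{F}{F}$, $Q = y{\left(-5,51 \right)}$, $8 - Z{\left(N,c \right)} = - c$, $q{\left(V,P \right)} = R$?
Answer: $-643$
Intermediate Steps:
$q{\left(V,P \right)} = 6$
$Z{\left(N,c \right)} = 8 + c$ ($Z{\left(N,c \right)} = 8 - - c = 8 + c$)
$y{\left(G,A \right)} = 8 + A$
$Q = 59$ ($Q = 8 + 51 = 59$)
$a{\left(F \right)} = 1$
$m{\left(E,o \right)} = E + E^{2}$ ($m{\left(E,o \right)} = E^{2} + E = E + E^{2}$)
$Q - m{\left(26,a{\left(q{\left(1,0 \right)} \right)} \right)} = 59 - 26 \left(1 + 26\right) = 59 - 26 \cdot 27 = 59 - 702 = -643$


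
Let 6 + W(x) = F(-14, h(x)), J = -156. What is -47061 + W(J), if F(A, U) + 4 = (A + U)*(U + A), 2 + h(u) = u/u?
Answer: -46846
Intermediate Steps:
h(u) = -1 (h(u) = -2 + u/u = -2 + 1 = -1)
F(A, U) = -4 + (A + U)² (F(A, U) = -4 + (A + U)*(U + A) = -4 + (A + U)*(A + U) = -4 + (A + U)²)
W(x) = 215 (W(x) = -6 + (-4 + (-14 - 1)²) = -6 + (-4 + (-15)²) = -6 + (-4 + 225) = -6 + 221 = 215)
-47061 + W(J) = -47061 + 215 = -46846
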